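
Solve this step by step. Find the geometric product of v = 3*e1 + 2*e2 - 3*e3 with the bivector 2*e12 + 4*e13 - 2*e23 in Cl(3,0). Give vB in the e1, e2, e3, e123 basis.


vB has grade-1 (vector) and grade-3 (trivector) parts: vB = (v _| B) + (v ^ B).
Vector part <vB>_1:
  e1: -v2*b12 - v3*b13 = -(2)*(2) - (-3)*(4) = 8
  e2: v1*b12 - v3*b23 = (3)*(2) - (-3)*(-2) = 0
  e3: v1*b13 + v2*b23 = (3)*(4) + (2)*(-2) = 8
Trivector part <vB>_3:
  e123: v1*b23 - v2*b13 + v3*b12 = (3)*(-2) - (2)*(4) + (-3)*(2) = -20
vB = 8*e1 + 0*e2 + 8*e3 - 20*e123


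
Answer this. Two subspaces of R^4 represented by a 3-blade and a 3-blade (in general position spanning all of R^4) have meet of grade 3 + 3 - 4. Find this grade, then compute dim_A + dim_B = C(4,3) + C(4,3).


Meet grade = grade(A) + grade(B) - n
= 3 + 3 - 4 = 2
C(4,3) = 4
C(4,3) = 4
dim_A + dim_B = 4 + 4 = 8


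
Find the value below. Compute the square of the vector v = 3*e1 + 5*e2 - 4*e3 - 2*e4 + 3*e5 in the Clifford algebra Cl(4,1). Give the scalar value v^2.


v^2 = sum of c_i^2 * e_i^2
Positive signature terms (e_i^2 = +1): 3^2 + 5^2 + (-4)^2 + (-2)^2 = 54
Negative signature terms (e_j^2 = -1): 3^2 = 9
v^2 = 54 - 9 = 45


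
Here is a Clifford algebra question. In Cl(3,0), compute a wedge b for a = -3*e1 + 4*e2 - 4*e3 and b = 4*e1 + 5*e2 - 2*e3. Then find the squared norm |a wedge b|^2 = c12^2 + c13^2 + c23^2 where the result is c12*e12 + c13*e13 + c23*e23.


a wedge b = (a1*b2 - a2*b1)*e12 + (a1*b3 - a3*b1)*e13 + (a2*b3 - a3*b2)*e23
e12 coeff: (-3)*5 - 4*4 = -15 - 16 = -31
e13 coeff: (-3)*(-2) - (-4)*4 = 6 - (-16) = 22
e23 coeff: 4*(-2) - (-4)*5 = -8 - (-20) = 12
|a wedge b|^2 = (-31)^2 + 22^2 + 12^2
= 961 + 484 + 144
= 1589


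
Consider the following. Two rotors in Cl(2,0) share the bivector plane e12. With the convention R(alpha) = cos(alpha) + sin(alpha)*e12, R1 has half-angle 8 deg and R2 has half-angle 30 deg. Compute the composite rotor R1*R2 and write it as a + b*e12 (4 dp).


Same-plane rotors commute and their half-angles add:
R1*R2 = cos(a1 + a2) + sin(a1 + a2)*e12.
a1 + a2 = 8 + 30 = 38 deg
cos(38 deg) = 0.7880
sin(38 deg) = 0.6157
R1*R2 = 0.7880 + 0.6157*e12


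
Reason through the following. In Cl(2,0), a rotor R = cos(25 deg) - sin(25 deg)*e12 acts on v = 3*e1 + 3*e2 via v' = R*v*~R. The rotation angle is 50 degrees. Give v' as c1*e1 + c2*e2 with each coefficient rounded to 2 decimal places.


Rotor R = cos(25deg) - sin(25deg)*e12
Rotation angle theta = 2 * 25 = 50 degrees
v' = R*v*~R rotates v by theta.
cos(50deg) = 0.6428, sin(50deg) = 0.7660
v'_1 = 3*cos(50deg) - 3*sin(50deg)
= 3*0.6428 - 3*0.7660
= -0.37
v'_2 = 3*sin(50deg) + 3*cos(50deg)
= 3*0.7660 + 3*0.6428
= 4.23
v' = -0.37*e1 + 4.23*e2


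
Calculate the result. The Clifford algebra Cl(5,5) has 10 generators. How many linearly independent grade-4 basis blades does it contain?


Number of grade-k basis blades in Cl(p,q) with n = p + q is C(n, k).
n = 5 + 5 = 10
C(10, 4) = 10! / (4! * 6!)
= 3628800 / (24 * 720)
= 210


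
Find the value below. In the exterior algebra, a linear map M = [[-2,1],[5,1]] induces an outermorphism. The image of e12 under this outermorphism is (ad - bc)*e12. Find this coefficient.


The outermorphism of a linear map f sends e1^e2 to f(e1)^f(e2).
f(e1) = -2*e1 + 5*e2
f(e2) = 1*e1 + 1*e2
f(e1) ^ f(e2) = (-2*e1 + 5*e2) ^ (1*e1 + 1*e2)
= (-2)*1*e12 + 5*1*e21
= (-2 - 5)*e12
= -7*e12
Coefficient = -7


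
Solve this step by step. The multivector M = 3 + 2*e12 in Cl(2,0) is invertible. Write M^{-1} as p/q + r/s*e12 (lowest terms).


M = 3 + 2*e12, where e12^2 = -1.
Since M commutes with its reverse ~M = a - b*e12, M * ~M = a^2 - b^2*e12^2 = a^2 + b^2.
So M^{-1} = ~M / (a^2 + b^2) = (a - b*e12)/(a^2 + b^2).
a^2 + b^2 = 9 + 4 = 13
Scalar part = 3/13 = 3/13
Bivector coeff = -2/13 = -2/13
M^{-1} = 3/13 - 2/13*e12


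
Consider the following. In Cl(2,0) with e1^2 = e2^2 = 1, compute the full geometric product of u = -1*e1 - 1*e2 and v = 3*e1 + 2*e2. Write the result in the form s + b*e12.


Expand: (-1*e1 - 1*e2)(3*e1 + 2*e2)
= (-1)*3*e1e1 + (-1)*2*e1e2 + (-1)*3*e2e1 + (-1)*2*e2e2
Using e1^2 = e2^2 = 1, e2e1 = -e1e2:
Scalar part s = (-1)*3 + (-1)*2 = -3 + (-2) = -5
Bivector part b = (-1)*2 - (-1)*3 = -2 - (-3) = 1
uv = -5 + 1*e12


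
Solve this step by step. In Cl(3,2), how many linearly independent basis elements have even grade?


Even subalgebra dimension = 2^(n-1)
n = 3 + 2 = 5
2^(5 - 1) = 2^4 = 16
Verification: sum of C(5,k) for even k = 1 + 10 + 5 = 16
Result = 16


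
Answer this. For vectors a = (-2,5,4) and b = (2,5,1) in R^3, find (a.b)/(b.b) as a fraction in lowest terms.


Projection coefficient = (a . b) / (b . b)
a . b = (-2)*2 + 5*5 + 4*1
= -4 + 25 + 4 = 25
b . b = 2^2 + 5^2 + 1^2
= 4 + 25 + 1 = 30
Coefficient = 25/30
In lowest terms: 5/6


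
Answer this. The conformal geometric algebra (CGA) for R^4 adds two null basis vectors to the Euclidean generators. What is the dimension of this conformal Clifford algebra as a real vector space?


The conformal model of R^4 uses Cl(5,1): the 4 Euclidean generators plus two extra orthogonal generators e+ (e+^2 = +1) and e- (e-^2 = -1), from which the null vectors e0, einf are built.
Number of generators m = 4 + 2 = 6.
dim Cl(p,q) = 2^m = 2^6 = 64


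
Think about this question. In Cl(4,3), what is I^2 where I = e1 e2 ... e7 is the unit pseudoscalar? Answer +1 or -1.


The pseudoscalar I = e1...e_n (product of all n generators) of Cl(p,q) satisfies I^2 = (-1)^(q + n(n-1)/2).
p = 4, q = 3, n = p + q = 7
n(n-1)/2 = 7 * 6 / 2 = 21
Exponent = q + n(n-1)/2 = 3 + 21 = 24
I^2 = (-1)^24 = +1


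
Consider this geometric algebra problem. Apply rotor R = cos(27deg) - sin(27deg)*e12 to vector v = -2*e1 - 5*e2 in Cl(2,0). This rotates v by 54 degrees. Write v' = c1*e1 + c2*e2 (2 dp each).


Rotor R = cos(27deg) - sin(27deg)*e12
Rotation angle theta = 2 * 27 = 54 degrees
v' = R*v*~R rotates v by theta.
cos(54deg) = 0.5878, sin(54deg) = 0.8090
v'_1 = -2*cos(54deg) - (-5)*sin(54deg)
= -2*0.5878 - (-5)*0.8090
= 2.87
v'_2 = -2*sin(54deg) + (-5)*cos(54deg)
= -2*0.8090 + (-5)*0.5878
= -4.56
v' = 2.87*e1 - 4.56*e2


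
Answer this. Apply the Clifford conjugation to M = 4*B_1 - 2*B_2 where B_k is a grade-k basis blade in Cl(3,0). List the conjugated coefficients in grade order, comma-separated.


Clifford conjugate sign for grade k: (-1)^(k(k+1)/2)
Grade 1: (-1)^(1*2/2) = (-1)^1 = -1, coeff 4 -> -4
Grade 2: (-1)^(2*3/2) = (-1)^3 = -1, coeff -2 -> 2
Conjugated coefficients: -4, 2


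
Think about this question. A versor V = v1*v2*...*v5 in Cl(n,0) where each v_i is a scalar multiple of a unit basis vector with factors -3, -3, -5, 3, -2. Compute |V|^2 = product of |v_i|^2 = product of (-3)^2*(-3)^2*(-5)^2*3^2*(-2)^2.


Each vector v_i has |v_i|^2 = s_i^2
Squared scales: (-3)^2 = 9, (-3)^2 = 9, (-5)^2 = 25, 3^2 = 9, (-2)^2 = 4
|V|^2 = 9 * 9 * 25 * 9 * 4
= 72900


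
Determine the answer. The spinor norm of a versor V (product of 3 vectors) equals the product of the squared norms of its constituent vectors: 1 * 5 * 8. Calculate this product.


Spinor norm N(V) = |v1|^2 * |v2|^2 * ... * |v3|^2
= 1 * 5 * 8
Running product: 1, 5, 40
N(V) = 40


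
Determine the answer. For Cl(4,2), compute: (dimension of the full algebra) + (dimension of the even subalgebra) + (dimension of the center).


n = 4 + 2 = 6
Total dim = 2^6 = 64
Even subalgebra dim = 2^5 = 32
n is even, so center dim = 1
Sum = 64 + 32 + 1 = 97


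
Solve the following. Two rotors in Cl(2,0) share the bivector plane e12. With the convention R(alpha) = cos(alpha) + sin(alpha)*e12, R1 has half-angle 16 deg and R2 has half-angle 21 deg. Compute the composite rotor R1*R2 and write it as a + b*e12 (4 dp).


Same-plane rotors commute and their half-angles add:
R1*R2 = cos(a1 + a2) + sin(a1 + a2)*e12.
a1 + a2 = 16 + 21 = 37 deg
cos(37 deg) = 0.7986
sin(37 deg) = 0.6018
R1*R2 = 0.7986 + 0.6018*e12


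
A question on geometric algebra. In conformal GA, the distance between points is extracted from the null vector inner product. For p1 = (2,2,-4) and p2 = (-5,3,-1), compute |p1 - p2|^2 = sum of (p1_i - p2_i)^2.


p1 - p2 = (7, -1, -3)
|p1 - p2|^2 = 7^2 + (-1)^2 + (-3)^2
= 49 + 1 + 9
= 59


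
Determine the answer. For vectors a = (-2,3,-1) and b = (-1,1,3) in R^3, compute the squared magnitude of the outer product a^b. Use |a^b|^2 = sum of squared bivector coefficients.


a wedge b = (a1*b2 - a2*b1)*e12 + (a1*b3 - a3*b1)*e13 + (a2*b3 - a3*b2)*e23
e12 coeff: (-2)*1 - 3*(-1) = -2 - (-3) = 1
e13 coeff: (-2)*3 - (-1)*(-1) = -6 - 1 = -7
e23 coeff: 3*3 - (-1)*1 = 9 - (-1) = 10
|a wedge b|^2 = 1^2 + (-7)^2 + 10^2
= 1 + 49 + 100
= 150


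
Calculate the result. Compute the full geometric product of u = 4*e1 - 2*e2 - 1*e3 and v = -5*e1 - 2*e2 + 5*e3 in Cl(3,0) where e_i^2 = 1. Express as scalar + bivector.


In Cl(3,0): e_i^2 = 1, e_ie_j = -e_je_i for i != j.
Scalar part = u . v = 4*(-5) + (-2)*(-2) + (-1)*5
= -20 + 4 + (-5) = -21
e12 coeff = 4*(-2) - (-2)*(-5) = -8 - 10 = -18
e13 coeff = 4*5 - (-1)*(-5) = 20 - 5 = 15
e23 coeff = (-2)*5 - (-1)*(-2) = -10 - 2 = -12
uv = -21 - 18*e12 + 15*e13 - 12*e23


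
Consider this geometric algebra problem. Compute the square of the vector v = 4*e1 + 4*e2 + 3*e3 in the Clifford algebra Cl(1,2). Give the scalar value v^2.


v^2 = sum of c_i^2 * e_i^2
Positive signature terms (e_i^2 = +1): 4^2 = 16
Negative signature terms (e_j^2 = -1): 4^2 + 3^2 = 25
v^2 = 16 - 25 = -9


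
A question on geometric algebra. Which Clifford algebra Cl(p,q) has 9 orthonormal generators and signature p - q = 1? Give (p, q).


We need p + q = 9 and p - q = 1.
Adding: 2p = 9 + 1 = 10, so p = 5.
Then q = 9 - 5 = 4.
(p, q) = (5, 4)


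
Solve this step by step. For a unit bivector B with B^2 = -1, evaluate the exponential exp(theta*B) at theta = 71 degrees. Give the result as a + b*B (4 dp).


For a unit bivector B with B^2 = -1, the exponential series gives
e^(theta*B) = cos(theta) + sin(theta)*B (the GA analogue of Euler's formula).
theta = 71 degrees = 1.239184 rad
cos(71 deg) = 0.3256
sin(71 deg) = 0.9455
exp(theta*B) = 0.3256 + 0.9455*B


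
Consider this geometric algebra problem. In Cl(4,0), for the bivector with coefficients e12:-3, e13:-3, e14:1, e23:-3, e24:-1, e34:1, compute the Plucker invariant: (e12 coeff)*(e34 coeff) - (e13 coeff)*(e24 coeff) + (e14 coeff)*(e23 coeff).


Plucker relation: af - be + cd
a*f = (-3)*1 = -3
b*e = (-3)*(-1) = 3
c*d = 1*(-3) = -3
af - be + cd = -3 - 3 + (-3)
= -9


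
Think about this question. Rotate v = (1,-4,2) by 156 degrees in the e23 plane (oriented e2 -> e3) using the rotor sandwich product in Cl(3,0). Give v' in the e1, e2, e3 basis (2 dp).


Rotor R = cos(78deg) - sin(78deg)*e23
Rotation angle theta = 2 * 78 = 156 degrees in the e23 plane (e2 -> e3).
The component perpendicular to the plane (e1) is invariant: v'_1 = v1 = 1.00
cos(156deg) = -0.9135, sin(156deg) = 0.4067
v'_2 = v2*cos(theta) - v3*sin(theta) = -4*(-0.9135) - 2*0.4067 = 2.84
v'_3 = v2*sin(theta) + v3*cos(theta) = -4*0.4067 + 2*(-0.9135) = -3.45
v' = 1.00*e1 + 2.84*e2 - 3.45*e3


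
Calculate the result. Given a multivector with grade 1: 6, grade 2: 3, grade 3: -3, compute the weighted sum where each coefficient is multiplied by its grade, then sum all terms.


Grade-weighted sum = sum of grade_k * coefficient_k
1*6 = 6
2*3 = 6
3*(-3) = -9
Total = 6 + 6 + (-9) = 3


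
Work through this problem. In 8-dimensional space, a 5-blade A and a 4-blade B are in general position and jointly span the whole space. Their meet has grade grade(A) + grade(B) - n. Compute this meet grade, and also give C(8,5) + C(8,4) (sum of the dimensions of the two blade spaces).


Meet grade = grade(A) + grade(B) - n
= 5 + 4 - 8 = 1
C(8,5) = 56
C(8,4) = 70
dim_A + dim_B = 56 + 70 = 126


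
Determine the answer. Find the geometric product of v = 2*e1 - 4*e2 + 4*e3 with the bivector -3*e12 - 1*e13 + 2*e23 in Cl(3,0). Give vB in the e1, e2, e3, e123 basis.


vB has grade-1 (vector) and grade-3 (trivector) parts: vB = (v _| B) + (v ^ B).
Vector part <vB>_1:
  e1: -v2*b12 - v3*b13 = -(-4)*(-3) - (4)*(-1) = -8
  e2: v1*b12 - v3*b23 = (2)*(-3) - (4)*(2) = -14
  e3: v1*b13 + v2*b23 = (2)*(-1) + (-4)*(2) = -10
Trivector part <vB>_3:
  e123: v1*b23 - v2*b13 + v3*b12 = (2)*(2) - (-4)*(-1) + (4)*(-3) = -12
vB = -8*e1 - 14*e2 - 10*e3 - 12*e123


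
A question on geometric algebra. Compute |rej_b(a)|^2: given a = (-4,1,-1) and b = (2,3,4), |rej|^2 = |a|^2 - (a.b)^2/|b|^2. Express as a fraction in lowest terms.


|a|^2 = (-4)^2 + 1^2 + (-1)^2 = 18
|b|^2 = 2^2 + 3^2 + 4^2 = 29
a . b = (-4)*2 + 1*3 + (-1)*4 = -9
(a.b)^2 = (-9)^2 = 81
|rej|^2 = 18 - 81/29
= (522 - 81)/29
= 441/29
In lowest terms: 441/29


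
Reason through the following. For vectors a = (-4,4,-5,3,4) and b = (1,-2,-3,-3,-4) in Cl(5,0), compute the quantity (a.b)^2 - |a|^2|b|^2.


a . b = (-4)*1 + 4*(-2) + (-5)*(-3) + 3*(-3) + 4*(-4)
= -4 + (-8) + 15 + (-9) + (-16) = -22
|a|^2 = (-4)^2 + 4^2 + (-5)^2 + 3^2 + 4^2 = 82
|b|^2 = 1^2 + (-2)^2 + (-3)^2 + (-3)^2 + (-4)^2 = 39
(a.b)^2 = (-22)^2 = 484
|a|^2 * |b|^2 = 82 * 39 = 3198
Result = 484 - 3198 = -2714


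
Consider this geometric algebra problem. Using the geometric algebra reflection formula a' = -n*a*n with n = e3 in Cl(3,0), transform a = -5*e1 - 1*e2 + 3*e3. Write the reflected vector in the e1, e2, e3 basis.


Reflection formula: a' = -n*a*n, with n = e3 (unit vector, n^2 = 1).
For reflection through hyperplane perp to e3:
The component along e3 flips sign, others stay.
a = (-5, -1, 3)
a' = (-5, -1, -3)
a' = -5*e1 - 1*e2 - 3*e3


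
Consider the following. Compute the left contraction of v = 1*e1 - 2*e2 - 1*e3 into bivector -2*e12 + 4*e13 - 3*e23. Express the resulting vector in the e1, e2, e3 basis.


Left contraction v _| B = <vB>_1 (grade-1 part of the geometric product vB).
Using e1_|e12 = e2, e2_|e12 = -e1, e1_|e13 = e3, e3_|e13 = -e1, e2_|e23 = e3, e3_|e23 = -e2:
e1 coeff: -v2*b12 - v3*b13 = -(-2)*(-2) - (-1)*(4) = 0
e2 coeff: v1*b12 - v3*b23 = (1)*(-2) - (-1)*(-3) = -5
e3 coeff: v1*b13 + v2*b23 = (1)*(4) + (-2)*(-3) = 10
v _| B = 0*e1 - 5*e2 + 10*e3


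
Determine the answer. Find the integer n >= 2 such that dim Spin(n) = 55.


dim Spin(n) = dim so(n) = n(n-1)/2.
Solve n(n-1)/2 = 55, i.e. n^2 - n - 110 = 0.
Discriminant = 1 + 8*55 = 441
n = (1 + sqrt(441))/2 = (1 + 21)/2 = 11


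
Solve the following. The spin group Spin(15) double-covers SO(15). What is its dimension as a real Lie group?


Spin(n) double-covers SO(n); both have Lie algebra so(n) of dimension n(n-1)/2.
n = 15
n(n-1) = 15 * 14 = 210
dim Spin(15) = 210/2 = 105


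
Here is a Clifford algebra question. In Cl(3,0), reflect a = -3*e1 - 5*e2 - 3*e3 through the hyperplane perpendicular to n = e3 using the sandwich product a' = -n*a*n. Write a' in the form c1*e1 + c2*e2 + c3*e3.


Reflection formula: a' = -n*a*n, with n = e3 (unit vector, n^2 = 1).
For reflection through hyperplane perp to e3:
The component along e3 flips sign, others stay.
a = (-3, -5, -3)
a' = (-3, -5, 3)
a' = -3*e1 - 5*e2 + 3*e3


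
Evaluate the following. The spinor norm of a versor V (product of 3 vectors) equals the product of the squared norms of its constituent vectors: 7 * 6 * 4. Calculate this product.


Spinor norm N(V) = |v1|^2 * |v2|^2 * ... * |v3|^2
= 7 * 6 * 4
Running product: 7, 42, 168
N(V) = 168


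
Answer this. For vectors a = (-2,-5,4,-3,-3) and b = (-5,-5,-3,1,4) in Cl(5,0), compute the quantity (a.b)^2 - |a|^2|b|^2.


a . b = (-2)*(-5) + (-5)*(-5) + 4*(-3) + (-3)*1 + (-3)*4
= 10 + 25 + (-12) + (-3) + (-12) = 8
|a|^2 = (-2)^2 + (-5)^2 + 4^2 + (-3)^2 + (-3)^2 = 63
|b|^2 = (-5)^2 + (-5)^2 + (-3)^2 + 1^2 + 4^2 = 76
(a.b)^2 = 8^2 = 64
|a|^2 * |b|^2 = 63 * 76 = 4788
Result = 64 - 4788 = -4724


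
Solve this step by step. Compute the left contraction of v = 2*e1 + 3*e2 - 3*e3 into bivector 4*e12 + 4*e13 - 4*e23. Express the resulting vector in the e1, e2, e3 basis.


Left contraction v _| B = <vB>_1 (grade-1 part of the geometric product vB).
Using e1_|e12 = e2, e2_|e12 = -e1, e1_|e13 = e3, e3_|e13 = -e1, e2_|e23 = e3, e3_|e23 = -e2:
e1 coeff: -v2*b12 - v3*b13 = -(3)*(4) - (-3)*(4) = 0
e2 coeff: v1*b12 - v3*b23 = (2)*(4) - (-3)*(-4) = -4
e3 coeff: v1*b13 + v2*b23 = (2)*(4) + (3)*(-4) = -4
v _| B = 0*e1 - 4*e2 - 4*e3


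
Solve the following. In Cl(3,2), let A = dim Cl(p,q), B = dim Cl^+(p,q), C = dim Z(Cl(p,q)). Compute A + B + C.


n = 3 + 2 = 5
Total dim = 2^5 = 32
Even subalgebra dim = 2^4 = 16
n is odd, so center dim = 2
Sum = 32 + 16 + 2 = 50


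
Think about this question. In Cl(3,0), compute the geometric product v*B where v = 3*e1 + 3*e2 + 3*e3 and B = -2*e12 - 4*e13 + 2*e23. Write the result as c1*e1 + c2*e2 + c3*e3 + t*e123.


vB has grade-1 (vector) and grade-3 (trivector) parts: vB = (v _| B) + (v ^ B).
Vector part <vB>_1:
  e1: -v2*b12 - v3*b13 = -(3)*(-2) - (3)*(-4) = 18
  e2: v1*b12 - v3*b23 = (3)*(-2) - (3)*(2) = -12
  e3: v1*b13 + v2*b23 = (3)*(-4) + (3)*(2) = -6
Trivector part <vB>_3:
  e123: v1*b23 - v2*b13 + v3*b12 = (3)*(2) - (3)*(-4) + (3)*(-2) = 12
vB = 18*e1 - 12*e2 - 6*e3 + 12*e123


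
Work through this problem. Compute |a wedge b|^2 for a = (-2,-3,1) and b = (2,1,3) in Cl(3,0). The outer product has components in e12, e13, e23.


a wedge b = (a1*b2 - a2*b1)*e12 + (a1*b3 - a3*b1)*e13 + (a2*b3 - a3*b2)*e23
e12 coeff: (-2)*1 - (-3)*2 = -2 - (-6) = 4
e13 coeff: (-2)*3 - 1*2 = -6 - 2 = -8
e23 coeff: (-3)*3 - 1*1 = -9 - 1 = -10
|a wedge b|^2 = 4^2 + (-8)^2 + (-10)^2
= 16 + 64 + 100
= 180


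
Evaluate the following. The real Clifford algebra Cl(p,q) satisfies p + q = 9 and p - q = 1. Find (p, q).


We need p + q = 9 and p - q = 1.
Adding: 2p = 9 + 1 = 10, so p = 5.
Then q = 9 - 5 = 4.
(p, q) = (5, 4)


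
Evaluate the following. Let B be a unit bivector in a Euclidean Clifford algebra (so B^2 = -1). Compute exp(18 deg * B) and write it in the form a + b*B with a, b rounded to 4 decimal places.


For a unit bivector B with B^2 = -1, the exponential series gives
e^(theta*B) = cos(theta) + sin(theta)*B (the GA analogue of Euler's formula).
theta = 18 degrees = 0.314159 rad
cos(18 deg) = 0.9511
sin(18 deg) = 0.3090
exp(theta*B) = 0.9511 + 0.3090*B


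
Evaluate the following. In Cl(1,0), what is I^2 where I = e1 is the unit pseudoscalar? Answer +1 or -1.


The pseudoscalar I = e1...e_n (product of all n generators) of Cl(p,q) satisfies I^2 = (-1)^(q + n(n-1)/2).
p = 1, q = 0, n = p + q = 1
n(n-1)/2 = 1 * 0 / 2 = 0
Exponent = q + n(n-1)/2 = 0 + 0 = 0
I^2 = (-1)^0 = +1


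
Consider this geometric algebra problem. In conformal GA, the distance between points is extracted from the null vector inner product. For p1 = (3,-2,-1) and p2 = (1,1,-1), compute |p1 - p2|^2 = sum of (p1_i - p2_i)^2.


p1 - p2 = (2, -3, 0)
|p1 - p2|^2 = 2^2 + (-3)^2 + 0^2
= 4 + 9 + 0
= 13


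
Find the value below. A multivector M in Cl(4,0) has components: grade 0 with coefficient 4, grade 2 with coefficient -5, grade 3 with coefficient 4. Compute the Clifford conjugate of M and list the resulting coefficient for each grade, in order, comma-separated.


Clifford conjugate sign for grade k: (-1)^(k(k+1)/2)
Grade 0: (-1)^(0*1/2) = (-1)^0 = 1, coeff 4 -> 4
Grade 2: (-1)^(2*3/2) = (-1)^3 = -1, coeff -5 -> 5
Grade 3: (-1)^(3*4/2) = (-1)^6 = 1, coeff 4 -> 4
Conjugated coefficients: 4, 5, 4


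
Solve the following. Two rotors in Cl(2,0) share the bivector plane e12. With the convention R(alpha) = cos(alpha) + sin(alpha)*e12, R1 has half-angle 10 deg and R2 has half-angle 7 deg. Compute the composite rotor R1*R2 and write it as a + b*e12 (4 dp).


Same-plane rotors commute and their half-angles add:
R1*R2 = cos(a1 + a2) + sin(a1 + a2)*e12.
a1 + a2 = 10 + 7 = 17 deg
cos(17 deg) = 0.9563
sin(17 deg) = 0.2924
R1*R2 = 0.9563 + 0.2924*e12


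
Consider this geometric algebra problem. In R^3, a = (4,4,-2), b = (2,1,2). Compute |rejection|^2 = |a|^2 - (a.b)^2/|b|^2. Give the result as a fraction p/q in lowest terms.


|a|^2 = 4^2 + 4^2 + (-2)^2 = 36
|b|^2 = 2^2 + 1^2 + 2^2 = 9
a . b = 4*2 + 4*1 + (-2)*2 = 8
(a.b)^2 = 8^2 = 64
|rej|^2 = 36 - 64/9
= (324 - 64)/9
= 260/9
In lowest terms: 260/9


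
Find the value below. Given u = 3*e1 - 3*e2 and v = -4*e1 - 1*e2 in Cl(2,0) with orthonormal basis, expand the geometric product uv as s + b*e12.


Expand: (3*e1 - 3*e2)(-4*e1 - 1*e2)
= 3*(-4)*e1e1 + 3*(-1)*e1e2 + (-3)*(-4)*e2e1 + (-3)*(-1)*e2e2
Using e1^2 = e2^2 = 1, e2e1 = -e1e2:
Scalar part s = 3*(-4) + (-3)*(-1) = -12 + 3 = -9
Bivector part b = 3*(-1) - (-3)*(-4) = -3 - 12 = -15
uv = -9 - 15*e12


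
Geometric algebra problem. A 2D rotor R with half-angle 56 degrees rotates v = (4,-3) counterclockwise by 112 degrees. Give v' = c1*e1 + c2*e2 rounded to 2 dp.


Rotor R = cos(56deg) - sin(56deg)*e12
Rotation angle theta = 2 * 56 = 112 degrees
v' = R*v*~R rotates v by theta.
cos(112deg) = -0.3746, sin(112deg) = 0.9272
v'_1 = 4*cos(112deg) - (-3)*sin(112deg)
= 4*(-0.3746) - (-3)*0.9272
= 1.28
v'_2 = 4*sin(112deg) + (-3)*cos(112deg)
= 4*0.9272 + (-3)*(-0.3746)
= 4.83
v' = 1.28*e1 + 4.83*e2


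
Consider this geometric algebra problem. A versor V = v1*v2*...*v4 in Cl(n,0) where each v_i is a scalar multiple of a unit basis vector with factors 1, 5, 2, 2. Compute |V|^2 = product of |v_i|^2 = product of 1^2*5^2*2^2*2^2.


Each vector v_i has |v_i|^2 = s_i^2
Squared scales: 1^2 = 1, 5^2 = 25, 2^2 = 4, 2^2 = 4
|V|^2 = 1 * 25 * 4 * 4
= 400


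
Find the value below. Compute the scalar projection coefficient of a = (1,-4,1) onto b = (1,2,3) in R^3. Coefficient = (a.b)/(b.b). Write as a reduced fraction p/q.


Projection coefficient = (a . b) / (b . b)
a . b = 1*1 + (-4)*2 + 1*3
= 1 + (-8) + 3 = -4
b . b = 1^2 + 2^2 + 3^2
= 1 + 4 + 9 = 14
Coefficient = -4/14
In lowest terms: -2/7


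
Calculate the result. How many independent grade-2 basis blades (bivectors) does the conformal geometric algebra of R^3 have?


The conformal model of R^3 uses Cl(4,1) with m = 3 + 2 = 5 generators.
Number of grade-2 blades = C(m, 2) = C(5, 2)
= 5*4/2 = 10


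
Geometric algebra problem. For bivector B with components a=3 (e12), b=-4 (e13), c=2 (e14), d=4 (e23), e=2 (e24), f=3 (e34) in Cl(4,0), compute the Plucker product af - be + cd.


Plucker relation: af - be + cd
a*f = 3*3 = 9
b*e = (-4)*2 = -8
c*d = 2*4 = 8
af - be + cd = 9 - (-8) + 8
= 25


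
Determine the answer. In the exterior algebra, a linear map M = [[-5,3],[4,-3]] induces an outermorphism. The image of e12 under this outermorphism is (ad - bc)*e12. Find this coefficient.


The outermorphism of a linear map f sends e1^e2 to f(e1)^f(e2).
f(e1) = -5*e1 + 4*e2
f(e2) = 3*e1 - 3*e2
f(e1) ^ f(e2) = (-5*e1 + 4*e2) ^ (3*e1 - 3*e2)
= (-5)*(-3)*e12 + 4*3*e21
= (15 - 12)*e12
= 3*e12
Coefficient = 3


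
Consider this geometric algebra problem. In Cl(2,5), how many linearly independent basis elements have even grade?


Even subalgebra dimension = 2^(n-1)
n = 2 + 5 = 7
2^(7 - 1) = 2^6 = 64
Verification: sum of C(7,k) for even k = 1 + 21 + 35 + 7 = 64
Result = 64


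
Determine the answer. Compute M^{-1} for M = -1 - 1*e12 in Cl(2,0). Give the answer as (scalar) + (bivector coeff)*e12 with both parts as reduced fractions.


M = -1 - 1*e12, where e12^2 = -1.
Since M commutes with its reverse ~M = a - b*e12, M * ~M = a^2 - b^2*e12^2 = a^2 + b^2.
So M^{-1} = ~M / (a^2 + b^2) = (a - b*e12)/(a^2 + b^2).
a^2 + b^2 = 1 + 1 = 2
Scalar part = -1/2 = -1/2
Bivector coeff = 1/2 = 1/2
M^{-1} = -1/2 + 1/2*e12


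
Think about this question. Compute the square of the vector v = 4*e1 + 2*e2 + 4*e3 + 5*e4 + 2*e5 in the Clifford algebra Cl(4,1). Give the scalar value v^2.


v^2 = sum of c_i^2 * e_i^2
Positive signature terms (e_i^2 = +1): 4^2 + 2^2 + 4^2 + 5^2 = 61
Negative signature terms (e_j^2 = -1): 2^2 = 4
v^2 = 61 - 4 = 57


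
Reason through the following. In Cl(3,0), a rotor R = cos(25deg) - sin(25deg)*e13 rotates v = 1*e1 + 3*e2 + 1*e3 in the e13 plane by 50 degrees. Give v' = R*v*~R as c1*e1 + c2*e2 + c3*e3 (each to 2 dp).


Rotor R = cos(25deg) - sin(25deg)*e13
Rotation angle theta = 2 * 25 = 50 degrees in the e13 plane (e1 -> e3).
The component perpendicular to the plane (e2) is invariant: v'_2 = v2 = 3.00
cos(50deg) = 0.6428, sin(50deg) = 0.7660
v'_1 = v1*cos(theta) - v3*sin(theta) = 1*0.6428 - 1*0.7660 = -0.12
v'_3 = v1*sin(theta) + v3*cos(theta) = 1*0.7660 + 1*0.6428 = 1.41
v' = -0.12*e1 + 3.00*e2 + 1.41*e3


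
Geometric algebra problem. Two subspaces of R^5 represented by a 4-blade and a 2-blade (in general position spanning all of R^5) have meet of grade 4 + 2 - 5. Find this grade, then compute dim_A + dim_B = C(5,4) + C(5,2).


Meet grade = grade(A) + grade(B) - n
= 4 + 2 - 5 = 1
C(5,4) = 5
C(5,2) = 10
dim_A + dim_B = 5 + 10 = 15


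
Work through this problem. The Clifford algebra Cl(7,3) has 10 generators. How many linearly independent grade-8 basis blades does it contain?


Number of grade-k basis blades in Cl(p,q) with n = p + q is C(n, k).
n = 7 + 3 = 10
C(10, 8) = 10! / (8! * 2!)
= 3628800 / (40320 * 2)
= 45


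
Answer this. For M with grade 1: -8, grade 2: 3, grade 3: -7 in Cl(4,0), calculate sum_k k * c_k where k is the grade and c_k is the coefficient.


Grade-weighted sum = sum of grade_k * coefficient_k
1*(-8) = -8
2*3 = 6
3*(-7) = -21
Total = -8 + 6 + (-21) = -23


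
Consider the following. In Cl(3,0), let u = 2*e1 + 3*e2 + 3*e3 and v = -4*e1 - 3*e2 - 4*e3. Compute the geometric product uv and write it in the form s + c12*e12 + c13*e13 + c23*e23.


In Cl(3,0): e_i^2 = 1, e_ie_j = -e_je_i for i != j.
Scalar part = u . v = 2*(-4) + 3*(-3) + 3*(-4)
= -8 + (-9) + (-12) = -29
e12 coeff = 2*(-3) - 3*(-4) = -6 - (-12) = 6
e13 coeff = 2*(-4) - 3*(-4) = -8 - (-12) = 4
e23 coeff = 3*(-4) - 3*(-3) = -12 - (-9) = -3
uv = -29 + 6*e12 + 4*e13 - 3*e23


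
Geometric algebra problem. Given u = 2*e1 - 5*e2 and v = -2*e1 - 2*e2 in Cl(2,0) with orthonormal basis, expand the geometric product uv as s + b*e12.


Expand: (2*e1 - 5*e2)(-2*e1 - 2*e2)
= 2*(-2)*e1e1 + 2*(-2)*e1e2 + (-5)*(-2)*e2e1 + (-5)*(-2)*e2e2
Using e1^2 = e2^2 = 1, e2e1 = -e1e2:
Scalar part s = 2*(-2) + (-5)*(-2) = -4 + 10 = 6
Bivector part b = 2*(-2) - (-5)*(-2) = -4 - 10 = -14
uv = 6 - 14*e12


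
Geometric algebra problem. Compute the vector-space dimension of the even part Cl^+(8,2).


Even subalgebra dimension = 2^(n-1)
n = 8 + 2 = 10
2^(10 - 1) = 2^9 = 512
Verification: sum of C(10,k) for even k = 1 + 45 + 210 + 210 + 45 + 1 = 512
Result = 512


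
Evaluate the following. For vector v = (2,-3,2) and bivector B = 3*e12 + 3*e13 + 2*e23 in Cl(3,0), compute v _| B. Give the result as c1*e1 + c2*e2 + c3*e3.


Left contraction v _| B = <vB>_1 (grade-1 part of the geometric product vB).
Using e1_|e12 = e2, e2_|e12 = -e1, e1_|e13 = e3, e3_|e13 = -e1, e2_|e23 = e3, e3_|e23 = -e2:
e1 coeff: -v2*b12 - v3*b13 = -(-3)*(3) - (2)*(3) = 3
e2 coeff: v1*b12 - v3*b23 = (2)*(3) - (2)*(2) = 2
e3 coeff: v1*b13 + v2*b23 = (2)*(3) + (-3)*(2) = 0
v _| B = 3*e1 + 2*e2 + 0*e3


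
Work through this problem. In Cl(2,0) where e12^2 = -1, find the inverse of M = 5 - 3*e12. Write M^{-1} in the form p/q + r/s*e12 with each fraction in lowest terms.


M = 5 - 3*e12, where e12^2 = -1.
Since M commutes with its reverse ~M = a - b*e12, M * ~M = a^2 - b^2*e12^2 = a^2 + b^2.
So M^{-1} = ~M / (a^2 + b^2) = (a - b*e12)/(a^2 + b^2).
a^2 + b^2 = 25 + 9 = 34
Scalar part = 5/34 = 5/34
Bivector coeff = 3/34 = 3/34
M^{-1} = 5/34 + 3/34*e12


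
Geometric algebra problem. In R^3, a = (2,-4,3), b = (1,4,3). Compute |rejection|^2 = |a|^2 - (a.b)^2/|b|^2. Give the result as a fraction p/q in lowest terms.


|a|^2 = 2^2 + (-4)^2 + 3^2 = 29
|b|^2 = 1^2 + 4^2 + 3^2 = 26
a . b = 2*1 + (-4)*4 + 3*3 = -5
(a.b)^2 = (-5)^2 = 25
|rej|^2 = 29 - 25/26
= (754 - 25)/26
= 729/26
In lowest terms: 729/26


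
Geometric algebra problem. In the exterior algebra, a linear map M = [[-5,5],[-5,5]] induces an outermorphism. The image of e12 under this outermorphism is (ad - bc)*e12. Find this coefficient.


The outermorphism of a linear map f sends e1^e2 to f(e1)^f(e2).
f(e1) = -5*e1 - 5*e2
f(e2) = 5*e1 + 5*e2
f(e1) ^ f(e2) = (-5*e1 - 5*e2) ^ (5*e1 + 5*e2)
= (-5)*5*e12 + (-5)*5*e21
= (-25 - (-25))*e12
= 0*e12
Coefficient = 0


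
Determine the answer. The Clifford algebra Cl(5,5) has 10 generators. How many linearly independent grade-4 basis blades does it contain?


Number of grade-k basis blades in Cl(p,q) with n = p + q is C(n, k).
n = 5 + 5 = 10
C(10, 4) = 10! / (4! * 6!)
= 3628800 / (24 * 720)
= 210


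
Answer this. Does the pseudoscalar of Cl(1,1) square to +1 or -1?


The pseudoscalar I = e1...e_n (product of all n generators) of Cl(p,q) satisfies I^2 = (-1)^(q + n(n-1)/2).
p = 1, q = 1, n = p + q = 2
n(n-1)/2 = 2 * 1 / 2 = 1
Exponent = q + n(n-1)/2 = 1 + 1 = 2
I^2 = (-1)^2 = +1


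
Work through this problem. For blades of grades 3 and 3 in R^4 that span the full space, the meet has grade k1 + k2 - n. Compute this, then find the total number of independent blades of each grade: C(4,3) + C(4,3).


Meet grade = grade(A) + grade(B) - n
= 3 + 3 - 4 = 2
C(4,3) = 4
C(4,3) = 4
dim_A + dim_B = 4 + 4 = 8


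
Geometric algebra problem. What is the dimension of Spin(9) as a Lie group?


Spin(n) double-covers SO(n); both have Lie algebra so(n) of dimension n(n-1)/2.
n = 9
n(n-1) = 9 * 8 = 72
dim Spin(9) = 72/2 = 36


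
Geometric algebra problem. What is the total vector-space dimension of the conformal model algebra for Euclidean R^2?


The conformal model of R^2 uses Cl(3,1): the 2 Euclidean generators plus two extra orthogonal generators e+ (e+^2 = +1) and e- (e-^2 = -1), from which the null vectors e0, einf are built.
Number of generators m = 2 + 2 = 4.
dim Cl(p,q) = 2^m = 2^4 = 16


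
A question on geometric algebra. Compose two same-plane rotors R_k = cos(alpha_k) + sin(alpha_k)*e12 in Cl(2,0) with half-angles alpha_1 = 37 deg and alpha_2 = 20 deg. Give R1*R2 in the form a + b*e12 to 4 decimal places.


Same-plane rotors commute and their half-angles add:
R1*R2 = cos(a1 + a2) + sin(a1 + a2)*e12.
a1 + a2 = 37 + 20 = 57 deg
cos(57 deg) = 0.5446
sin(57 deg) = 0.8387
R1*R2 = 0.5446 + 0.8387*e12


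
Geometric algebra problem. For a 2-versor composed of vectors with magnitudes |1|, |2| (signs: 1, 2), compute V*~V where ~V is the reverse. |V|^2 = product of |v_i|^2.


Each vector v_i has |v_i|^2 = s_i^2
Squared scales: 1^2 = 1, 2^2 = 4
|V|^2 = 1 * 4
= 4


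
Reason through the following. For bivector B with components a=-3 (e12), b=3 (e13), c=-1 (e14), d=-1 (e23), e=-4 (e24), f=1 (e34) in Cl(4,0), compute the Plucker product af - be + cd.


Plucker relation: af - be + cd
a*f = (-3)*1 = -3
b*e = 3*(-4) = -12
c*d = (-1)*(-1) = 1
af - be + cd = -3 - (-12) + 1
= 10


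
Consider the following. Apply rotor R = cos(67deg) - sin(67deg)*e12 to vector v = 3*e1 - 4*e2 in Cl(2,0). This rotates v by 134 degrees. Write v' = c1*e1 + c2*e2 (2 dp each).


Rotor R = cos(67deg) - sin(67deg)*e12
Rotation angle theta = 2 * 67 = 134 degrees
v' = R*v*~R rotates v by theta.
cos(134deg) = -0.6947, sin(134deg) = 0.7193
v'_1 = 3*cos(134deg) - (-4)*sin(134deg)
= 3*(-0.6947) - (-4)*0.7193
= 0.79
v'_2 = 3*sin(134deg) + (-4)*cos(134deg)
= 3*0.7193 + (-4)*(-0.6947)
= 4.94
v' = 0.79*e1 + 4.94*e2


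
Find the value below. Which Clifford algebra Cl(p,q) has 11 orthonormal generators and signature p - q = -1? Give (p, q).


We need p + q = 11 and p - q = -1.
Adding: 2p = 11 + (-1) = 10, so p = 5.
Then q = 11 - 5 = 6.
(p, q) = (5, 6)


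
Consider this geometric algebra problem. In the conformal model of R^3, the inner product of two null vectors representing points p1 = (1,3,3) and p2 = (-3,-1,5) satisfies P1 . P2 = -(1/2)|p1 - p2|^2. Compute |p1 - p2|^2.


p1 - p2 = (4, 4, -2)
|p1 - p2|^2 = 4^2 + 4^2 + (-2)^2
= 16 + 16 + 4
= 36


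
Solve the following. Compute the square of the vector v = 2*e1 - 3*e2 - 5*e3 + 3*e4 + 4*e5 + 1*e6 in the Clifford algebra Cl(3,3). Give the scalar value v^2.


v^2 = sum of c_i^2 * e_i^2
Positive signature terms (e_i^2 = +1): 2^2 + (-3)^2 + (-5)^2 = 38
Negative signature terms (e_j^2 = -1): 3^2 + 4^2 + 1^2 = 26
v^2 = 38 - 26 = 12


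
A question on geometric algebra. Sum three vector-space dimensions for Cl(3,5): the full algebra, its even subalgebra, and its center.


n = 3 + 5 = 8
Total dim = 2^8 = 256
Even subalgebra dim = 2^7 = 128
n is even, so center dim = 1
Sum = 256 + 128 + 1 = 385


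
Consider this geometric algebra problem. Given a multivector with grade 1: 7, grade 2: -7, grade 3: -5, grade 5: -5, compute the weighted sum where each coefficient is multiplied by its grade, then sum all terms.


Grade-weighted sum = sum of grade_k * coefficient_k
1*7 = 7
2*(-7) = -14
3*(-5) = -15
5*(-5) = -25
Total = 7 + (-14) + (-15) + (-25) = -47


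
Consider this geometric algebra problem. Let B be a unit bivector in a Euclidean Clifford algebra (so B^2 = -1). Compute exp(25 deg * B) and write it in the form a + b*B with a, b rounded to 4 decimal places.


For a unit bivector B with B^2 = -1, the exponential series gives
e^(theta*B) = cos(theta) + sin(theta)*B (the GA analogue of Euler's formula).
theta = 25 degrees = 0.436332 rad
cos(25 deg) = 0.9063
sin(25 deg) = 0.4226
exp(theta*B) = 0.9063 + 0.4226*B


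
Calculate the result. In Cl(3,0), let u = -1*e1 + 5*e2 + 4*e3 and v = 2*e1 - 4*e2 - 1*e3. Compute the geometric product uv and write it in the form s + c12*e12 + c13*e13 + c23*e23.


In Cl(3,0): e_i^2 = 1, e_ie_j = -e_je_i for i != j.
Scalar part = u . v = (-1)*2 + 5*(-4) + 4*(-1)
= -2 + (-20) + (-4) = -26
e12 coeff = (-1)*(-4) - 5*2 = 4 - 10 = -6
e13 coeff = (-1)*(-1) - 4*2 = 1 - 8 = -7
e23 coeff = 5*(-1) - 4*(-4) = -5 - (-16) = 11
uv = -26 - 6*e12 - 7*e13 + 11*e23


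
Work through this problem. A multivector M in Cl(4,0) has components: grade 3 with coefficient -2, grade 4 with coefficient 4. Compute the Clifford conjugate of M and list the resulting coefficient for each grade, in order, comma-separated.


Clifford conjugate sign for grade k: (-1)^(k(k+1)/2)
Grade 3: (-1)^(3*4/2) = (-1)^6 = 1, coeff -2 -> -2
Grade 4: (-1)^(4*5/2) = (-1)^10 = 1, coeff 4 -> 4
Conjugated coefficients: -2, 4


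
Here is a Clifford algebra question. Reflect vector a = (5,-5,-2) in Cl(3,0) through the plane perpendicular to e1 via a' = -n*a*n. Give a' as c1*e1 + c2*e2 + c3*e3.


Reflection formula: a' = -n*a*n, with n = e1 (unit vector, n^2 = 1).
For reflection through hyperplane perp to e1:
The component along e1 flips sign, others stay.
a = (5, -5, -2)
a' = (-5, -5, -2)
a' = -5*e1 - 5*e2 - 2*e3


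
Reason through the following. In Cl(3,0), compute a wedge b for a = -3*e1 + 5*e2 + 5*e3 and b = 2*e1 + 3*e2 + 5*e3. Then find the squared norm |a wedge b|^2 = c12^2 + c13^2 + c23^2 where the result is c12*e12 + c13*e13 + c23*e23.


a wedge b = (a1*b2 - a2*b1)*e12 + (a1*b3 - a3*b1)*e13 + (a2*b3 - a3*b2)*e23
e12 coeff: (-3)*3 - 5*2 = -9 - 10 = -19
e13 coeff: (-3)*5 - 5*2 = -15 - 10 = -25
e23 coeff: 5*5 - 5*3 = 25 - 15 = 10
|a wedge b|^2 = (-19)^2 + (-25)^2 + 10^2
= 361 + 625 + 100
= 1086


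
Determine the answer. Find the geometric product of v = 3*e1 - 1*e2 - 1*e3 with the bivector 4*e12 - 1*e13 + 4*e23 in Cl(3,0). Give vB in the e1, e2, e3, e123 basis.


vB has grade-1 (vector) and grade-3 (trivector) parts: vB = (v _| B) + (v ^ B).
Vector part <vB>_1:
  e1: -v2*b12 - v3*b13 = -(-1)*(4) - (-1)*(-1) = 3
  e2: v1*b12 - v3*b23 = (3)*(4) - (-1)*(4) = 16
  e3: v1*b13 + v2*b23 = (3)*(-1) + (-1)*(4) = -7
Trivector part <vB>_3:
  e123: v1*b23 - v2*b13 + v3*b12 = (3)*(4) - (-1)*(-1) + (-1)*(4) = 7
vB = 3*e1 + 16*e2 - 7*e3 + 7*e123


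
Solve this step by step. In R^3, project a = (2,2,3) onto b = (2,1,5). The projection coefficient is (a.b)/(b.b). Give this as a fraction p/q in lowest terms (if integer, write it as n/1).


Projection coefficient = (a . b) / (b . b)
a . b = 2*2 + 2*1 + 3*5
= 4 + 2 + 15 = 21
b . b = 2^2 + 1^2 + 5^2
= 4 + 1 + 25 = 30
Coefficient = 21/30
In lowest terms: 7/10


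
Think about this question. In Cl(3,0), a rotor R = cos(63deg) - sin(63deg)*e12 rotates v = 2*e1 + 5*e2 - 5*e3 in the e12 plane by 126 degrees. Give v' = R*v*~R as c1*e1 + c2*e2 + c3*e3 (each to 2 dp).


Rotor R = cos(63deg) - sin(63deg)*e12
Rotation angle theta = 2 * 63 = 126 degrees in the e12 plane (e1 -> e2).
The component perpendicular to the plane (e3) is invariant: v'_3 = v3 = -5.00
cos(126deg) = -0.5878, sin(126deg) = 0.8090
v'_1 = v1*cos(theta) - v2*sin(theta) = 2*(-0.5878) - 5*0.8090 = -5.22
v'_2 = v1*sin(theta) + v2*cos(theta) = 2*0.8090 + 5*(-0.5878) = -1.32
v' = -5.22*e1 - 1.32*e2 - 5.00*e3


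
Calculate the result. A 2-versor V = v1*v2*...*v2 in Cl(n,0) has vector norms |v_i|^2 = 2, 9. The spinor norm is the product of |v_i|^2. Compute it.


Spinor norm N(V) = |v1|^2 * |v2|^2 * ... * |v2|^2
= 2 * 9
Running product: 2, 18
N(V) = 18


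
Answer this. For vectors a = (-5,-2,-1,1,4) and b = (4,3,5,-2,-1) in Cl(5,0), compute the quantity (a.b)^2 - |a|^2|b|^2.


a . b = (-5)*4 + (-2)*3 + (-1)*5 + 1*(-2) + 4*(-1)
= -20 + (-6) + (-5) + (-2) + (-4) = -37
|a|^2 = (-5)^2 + (-2)^2 + (-1)^2 + 1^2 + 4^2 = 47
|b|^2 = 4^2 + 3^2 + 5^2 + (-2)^2 + (-1)^2 = 55
(a.b)^2 = (-37)^2 = 1369
|a|^2 * |b|^2 = 47 * 55 = 2585
Result = 1369 - 2585 = -1216


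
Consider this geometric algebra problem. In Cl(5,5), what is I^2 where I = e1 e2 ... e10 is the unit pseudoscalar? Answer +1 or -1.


The pseudoscalar I = e1...e_n (product of all n generators) of Cl(p,q) satisfies I^2 = (-1)^(q + n(n-1)/2).
p = 5, q = 5, n = p + q = 10
n(n-1)/2 = 10 * 9 / 2 = 45
Exponent = q + n(n-1)/2 = 5 + 45 = 50
I^2 = (-1)^50 = +1


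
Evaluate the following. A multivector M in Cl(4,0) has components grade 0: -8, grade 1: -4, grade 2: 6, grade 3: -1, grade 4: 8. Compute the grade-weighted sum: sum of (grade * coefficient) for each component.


Grade-weighted sum = sum of grade_k * coefficient_k
0*(-8) = 0
1*(-4) = -4
2*6 = 12
3*(-1) = -3
4*8 = 32
Total = 0 + (-4) + 12 + (-3) + 32 = 37


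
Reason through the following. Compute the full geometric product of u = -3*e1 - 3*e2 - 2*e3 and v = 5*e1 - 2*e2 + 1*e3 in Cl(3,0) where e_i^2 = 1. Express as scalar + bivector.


In Cl(3,0): e_i^2 = 1, e_ie_j = -e_je_i for i != j.
Scalar part = u . v = (-3)*5 + (-3)*(-2) + (-2)*1
= -15 + 6 + (-2) = -11
e12 coeff = (-3)*(-2) - (-3)*5 = 6 - (-15) = 21
e13 coeff = (-3)*1 - (-2)*5 = -3 - (-10) = 7
e23 coeff = (-3)*1 - (-2)*(-2) = -3 - 4 = -7
uv = -11 + 21*e12 + 7*e13 - 7*e23


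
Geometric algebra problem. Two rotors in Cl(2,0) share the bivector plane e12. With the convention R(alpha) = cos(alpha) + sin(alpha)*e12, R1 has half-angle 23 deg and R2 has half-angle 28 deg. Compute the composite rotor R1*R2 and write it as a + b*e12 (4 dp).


Same-plane rotors commute and their half-angles add:
R1*R2 = cos(a1 + a2) + sin(a1 + a2)*e12.
a1 + a2 = 23 + 28 = 51 deg
cos(51 deg) = 0.6293
sin(51 deg) = 0.7771
R1*R2 = 0.6293 + 0.7771*e12


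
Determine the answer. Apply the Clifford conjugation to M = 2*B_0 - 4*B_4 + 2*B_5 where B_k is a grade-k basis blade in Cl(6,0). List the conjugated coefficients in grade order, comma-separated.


Clifford conjugate sign for grade k: (-1)^(k(k+1)/2)
Grade 0: (-1)^(0*1/2) = (-1)^0 = 1, coeff 2 -> 2
Grade 4: (-1)^(4*5/2) = (-1)^10 = 1, coeff -4 -> -4
Grade 5: (-1)^(5*6/2) = (-1)^15 = -1, coeff 2 -> -2
Conjugated coefficients: 2, -4, -2


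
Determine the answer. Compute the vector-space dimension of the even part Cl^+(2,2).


Even subalgebra dimension = 2^(n-1)
n = 2 + 2 = 4
2^(4 - 1) = 2^3 = 8
Verification: sum of C(4,k) for even k = 1 + 6 + 1 = 8
Result = 8


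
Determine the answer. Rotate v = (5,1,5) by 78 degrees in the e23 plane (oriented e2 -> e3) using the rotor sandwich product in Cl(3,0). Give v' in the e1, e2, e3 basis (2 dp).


Rotor R = cos(39deg) - sin(39deg)*e23
Rotation angle theta = 2 * 39 = 78 degrees in the e23 plane (e2 -> e3).
The component perpendicular to the plane (e1) is invariant: v'_1 = v1 = 5.00
cos(78deg) = 0.2079, sin(78deg) = 0.9781
v'_2 = v2*cos(theta) - v3*sin(theta) = 1*0.2079 - 5*0.9781 = -4.68
v'_3 = v2*sin(theta) + v3*cos(theta) = 1*0.9781 + 5*0.2079 = 2.02
v' = 5.00*e1 - 4.68*e2 + 2.02*e3
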